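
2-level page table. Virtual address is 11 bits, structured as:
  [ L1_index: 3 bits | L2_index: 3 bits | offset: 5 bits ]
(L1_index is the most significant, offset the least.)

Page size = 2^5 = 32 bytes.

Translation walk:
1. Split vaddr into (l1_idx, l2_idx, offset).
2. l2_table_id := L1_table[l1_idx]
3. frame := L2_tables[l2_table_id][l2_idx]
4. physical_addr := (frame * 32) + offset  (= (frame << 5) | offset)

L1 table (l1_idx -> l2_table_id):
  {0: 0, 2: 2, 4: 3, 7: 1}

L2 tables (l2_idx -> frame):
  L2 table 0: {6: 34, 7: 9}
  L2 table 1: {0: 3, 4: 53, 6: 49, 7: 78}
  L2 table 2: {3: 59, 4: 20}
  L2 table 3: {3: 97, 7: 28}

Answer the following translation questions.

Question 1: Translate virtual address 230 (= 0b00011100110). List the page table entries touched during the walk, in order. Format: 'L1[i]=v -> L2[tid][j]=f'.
Answer: L1[0]=0 -> L2[0][7]=9

Derivation:
vaddr = 230 = 0b00011100110
Split: l1_idx=0, l2_idx=7, offset=6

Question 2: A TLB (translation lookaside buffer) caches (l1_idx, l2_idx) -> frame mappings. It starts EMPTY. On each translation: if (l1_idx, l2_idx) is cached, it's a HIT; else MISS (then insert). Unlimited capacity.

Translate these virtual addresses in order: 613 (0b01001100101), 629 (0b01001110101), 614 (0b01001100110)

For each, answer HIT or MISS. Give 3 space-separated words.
Answer: MISS HIT HIT

Derivation:
vaddr=613: (2,3) not in TLB -> MISS, insert
vaddr=629: (2,3) in TLB -> HIT
vaddr=614: (2,3) in TLB -> HIT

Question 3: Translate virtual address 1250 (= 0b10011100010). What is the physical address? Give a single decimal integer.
Answer: 898

Derivation:
vaddr = 1250 = 0b10011100010
Split: l1_idx=4, l2_idx=7, offset=2
L1[4] = 3
L2[3][7] = 28
paddr = 28 * 32 + 2 = 898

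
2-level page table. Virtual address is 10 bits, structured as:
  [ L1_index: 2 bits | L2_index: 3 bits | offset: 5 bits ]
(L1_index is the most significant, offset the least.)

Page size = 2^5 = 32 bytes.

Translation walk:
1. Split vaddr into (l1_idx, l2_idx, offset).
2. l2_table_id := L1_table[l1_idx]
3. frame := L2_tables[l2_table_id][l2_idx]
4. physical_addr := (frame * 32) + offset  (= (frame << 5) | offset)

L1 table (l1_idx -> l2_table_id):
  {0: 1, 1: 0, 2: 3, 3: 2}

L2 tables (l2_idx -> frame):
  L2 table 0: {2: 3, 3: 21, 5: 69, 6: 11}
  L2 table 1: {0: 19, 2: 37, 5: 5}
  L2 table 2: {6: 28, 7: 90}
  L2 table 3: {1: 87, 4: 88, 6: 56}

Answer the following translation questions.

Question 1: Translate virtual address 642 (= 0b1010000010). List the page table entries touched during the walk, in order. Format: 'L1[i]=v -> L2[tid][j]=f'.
Answer: L1[2]=3 -> L2[3][4]=88

Derivation:
vaddr = 642 = 0b1010000010
Split: l1_idx=2, l2_idx=4, offset=2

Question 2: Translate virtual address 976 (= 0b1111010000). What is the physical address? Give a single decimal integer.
Answer: 912

Derivation:
vaddr = 976 = 0b1111010000
Split: l1_idx=3, l2_idx=6, offset=16
L1[3] = 2
L2[2][6] = 28
paddr = 28 * 32 + 16 = 912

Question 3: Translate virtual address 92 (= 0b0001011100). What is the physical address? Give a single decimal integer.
Answer: 1212

Derivation:
vaddr = 92 = 0b0001011100
Split: l1_idx=0, l2_idx=2, offset=28
L1[0] = 1
L2[1][2] = 37
paddr = 37 * 32 + 28 = 1212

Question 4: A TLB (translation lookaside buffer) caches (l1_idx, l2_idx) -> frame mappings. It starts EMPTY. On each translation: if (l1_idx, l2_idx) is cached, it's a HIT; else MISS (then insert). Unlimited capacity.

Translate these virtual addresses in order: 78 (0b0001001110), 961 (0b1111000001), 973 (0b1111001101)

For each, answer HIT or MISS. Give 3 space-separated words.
Answer: MISS MISS HIT

Derivation:
vaddr=78: (0,2) not in TLB -> MISS, insert
vaddr=961: (3,6) not in TLB -> MISS, insert
vaddr=973: (3,6) in TLB -> HIT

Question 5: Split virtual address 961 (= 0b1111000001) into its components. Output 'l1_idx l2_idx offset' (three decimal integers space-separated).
vaddr = 961 = 0b1111000001
  top 2 bits -> l1_idx = 3
  next 3 bits -> l2_idx = 6
  bottom 5 bits -> offset = 1

Answer: 3 6 1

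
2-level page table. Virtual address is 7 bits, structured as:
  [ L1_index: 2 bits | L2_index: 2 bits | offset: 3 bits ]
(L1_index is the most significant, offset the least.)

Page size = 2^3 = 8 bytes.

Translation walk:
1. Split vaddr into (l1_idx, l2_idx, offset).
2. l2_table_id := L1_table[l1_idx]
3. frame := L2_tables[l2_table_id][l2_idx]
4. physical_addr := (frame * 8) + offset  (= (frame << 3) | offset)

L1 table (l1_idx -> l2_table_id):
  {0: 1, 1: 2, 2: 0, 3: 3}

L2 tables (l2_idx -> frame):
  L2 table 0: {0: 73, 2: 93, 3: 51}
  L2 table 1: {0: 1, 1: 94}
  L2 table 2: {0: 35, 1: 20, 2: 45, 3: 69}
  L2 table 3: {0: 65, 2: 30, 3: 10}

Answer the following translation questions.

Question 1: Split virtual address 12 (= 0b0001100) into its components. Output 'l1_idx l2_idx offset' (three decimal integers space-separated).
vaddr = 12 = 0b0001100
  top 2 bits -> l1_idx = 0
  next 2 bits -> l2_idx = 1
  bottom 3 bits -> offset = 4

Answer: 0 1 4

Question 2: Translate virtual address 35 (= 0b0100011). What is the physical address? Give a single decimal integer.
vaddr = 35 = 0b0100011
Split: l1_idx=1, l2_idx=0, offset=3
L1[1] = 2
L2[2][0] = 35
paddr = 35 * 8 + 3 = 283

Answer: 283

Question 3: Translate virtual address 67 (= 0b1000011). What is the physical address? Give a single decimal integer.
Answer: 587

Derivation:
vaddr = 67 = 0b1000011
Split: l1_idx=2, l2_idx=0, offset=3
L1[2] = 0
L2[0][0] = 73
paddr = 73 * 8 + 3 = 587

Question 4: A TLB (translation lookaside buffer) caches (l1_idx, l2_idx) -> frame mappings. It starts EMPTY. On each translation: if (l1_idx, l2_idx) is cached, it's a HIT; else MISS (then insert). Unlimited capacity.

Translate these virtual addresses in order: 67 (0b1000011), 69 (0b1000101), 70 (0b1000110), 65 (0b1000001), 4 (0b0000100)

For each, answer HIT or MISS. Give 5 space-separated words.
Answer: MISS HIT HIT HIT MISS

Derivation:
vaddr=67: (2,0) not in TLB -> MISS, insert
vaddr=69: (2,0) in TLB -> HIT
vaddr=70: (2,0) in TLB -> HIT
vaddr=65: (2,0) in TLB -> HIT
vaddr=4: (0,0) not in TLB -> MISS, insert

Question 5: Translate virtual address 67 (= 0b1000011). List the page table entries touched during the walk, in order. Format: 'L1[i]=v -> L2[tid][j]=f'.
vaddr = 67 = 0b1000011
Split: l1_idx=2, l2_idx=0, offset=3

Answer: L1[2]=0 -> L2[0][0]=73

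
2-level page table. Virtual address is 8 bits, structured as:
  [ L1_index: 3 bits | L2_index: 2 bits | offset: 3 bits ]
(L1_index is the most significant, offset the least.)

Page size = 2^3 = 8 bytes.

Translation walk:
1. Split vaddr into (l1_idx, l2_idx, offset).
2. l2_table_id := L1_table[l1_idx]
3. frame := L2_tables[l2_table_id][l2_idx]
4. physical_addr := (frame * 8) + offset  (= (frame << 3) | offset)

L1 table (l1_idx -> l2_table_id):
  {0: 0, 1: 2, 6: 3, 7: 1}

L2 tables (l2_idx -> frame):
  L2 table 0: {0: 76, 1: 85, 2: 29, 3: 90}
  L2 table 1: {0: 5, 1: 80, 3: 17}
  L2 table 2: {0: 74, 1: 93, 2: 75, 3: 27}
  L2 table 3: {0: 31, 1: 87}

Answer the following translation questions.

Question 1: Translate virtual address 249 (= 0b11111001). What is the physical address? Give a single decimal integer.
vaddr = 249 = 0b11111001
Split: l1_idx=7, l2_idx=3, offset=1
L1[7] = 1
L2[1][3] = 17
paddr = 17 * 8 + 1 = 137

Answer: 137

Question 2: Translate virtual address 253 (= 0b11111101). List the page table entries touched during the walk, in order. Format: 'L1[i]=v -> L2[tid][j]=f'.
vaddr = 253 = 0b11111101
Split: l1_idx=7, l2_idx=3, offset=5

Answer: L1[7]=1 -> L2[1][3]=17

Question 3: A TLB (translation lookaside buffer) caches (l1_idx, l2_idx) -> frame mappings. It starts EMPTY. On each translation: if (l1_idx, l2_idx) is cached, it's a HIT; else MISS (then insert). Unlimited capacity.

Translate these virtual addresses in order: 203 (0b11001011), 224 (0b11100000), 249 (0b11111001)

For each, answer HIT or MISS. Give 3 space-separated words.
vaddr=203: (6,1) not in TLB -> MISS, insert
vaddr=224: (7,0) not in TLB -> MISS, insert
vaddr=249: (7,3) not in TLB -> MISS, insert

Answer: MISS MISS MISS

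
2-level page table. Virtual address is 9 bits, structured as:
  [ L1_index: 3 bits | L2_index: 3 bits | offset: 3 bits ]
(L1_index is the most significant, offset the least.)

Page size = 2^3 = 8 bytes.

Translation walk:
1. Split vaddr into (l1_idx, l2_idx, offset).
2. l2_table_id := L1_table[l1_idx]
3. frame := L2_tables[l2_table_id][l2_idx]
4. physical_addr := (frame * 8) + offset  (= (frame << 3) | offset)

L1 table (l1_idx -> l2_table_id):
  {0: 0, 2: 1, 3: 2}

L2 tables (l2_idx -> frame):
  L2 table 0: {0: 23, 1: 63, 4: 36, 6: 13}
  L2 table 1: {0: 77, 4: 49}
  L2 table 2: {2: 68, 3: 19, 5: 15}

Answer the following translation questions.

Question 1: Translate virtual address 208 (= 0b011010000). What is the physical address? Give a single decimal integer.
vaddr = 208 = 0b011010000
Split: l1_idx=3, l2_idx=2, offset=0
L1[3] = 2
L2[2][2] = 68
paddr = 68 * 8 + 0 = 544

Answer: 544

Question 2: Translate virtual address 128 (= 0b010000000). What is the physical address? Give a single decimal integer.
vaddr = 128 = 0b010000000
Split: l1_idx=2, l2_idx=0, offset=0
L1[2] = 1
L2[1][0] = 77
paddr = 77 * 8 + 0 = 616

Answer: 616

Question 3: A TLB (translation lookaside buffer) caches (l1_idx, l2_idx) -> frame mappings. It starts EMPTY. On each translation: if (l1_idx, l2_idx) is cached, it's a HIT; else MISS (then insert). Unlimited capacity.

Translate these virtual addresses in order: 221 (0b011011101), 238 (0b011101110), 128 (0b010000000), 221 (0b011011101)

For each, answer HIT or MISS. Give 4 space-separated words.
vaddr=221: (3,3) not in TLB -> MISS, insert
vaddr=238: (3,5) not in TLB -> MISS, insert
vaddr=128: (2,0) not in TLB -> MISS, insert
vaddr=221: (3,3) in TLB -> HIT

Answer: MISS MISS MISS HIT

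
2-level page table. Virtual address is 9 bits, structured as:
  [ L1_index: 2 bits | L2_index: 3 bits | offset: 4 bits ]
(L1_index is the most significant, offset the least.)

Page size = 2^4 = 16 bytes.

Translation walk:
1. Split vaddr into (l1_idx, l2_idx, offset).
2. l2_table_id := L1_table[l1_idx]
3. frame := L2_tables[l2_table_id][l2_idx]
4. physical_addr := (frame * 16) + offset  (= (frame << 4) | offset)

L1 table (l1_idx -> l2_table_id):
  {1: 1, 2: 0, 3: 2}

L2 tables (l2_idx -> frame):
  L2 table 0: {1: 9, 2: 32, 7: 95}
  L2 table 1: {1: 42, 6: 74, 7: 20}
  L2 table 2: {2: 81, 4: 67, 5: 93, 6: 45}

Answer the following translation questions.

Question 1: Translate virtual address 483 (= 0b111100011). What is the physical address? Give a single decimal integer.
Answer: 723

Derivation:
vaddr = 483 = 0b111100011
Split: l1_idx=3, l2_idx=6, offset=3
L1[3] = 2
L2[2][6] = 45
paddr = 45 * 16 + 3 = 723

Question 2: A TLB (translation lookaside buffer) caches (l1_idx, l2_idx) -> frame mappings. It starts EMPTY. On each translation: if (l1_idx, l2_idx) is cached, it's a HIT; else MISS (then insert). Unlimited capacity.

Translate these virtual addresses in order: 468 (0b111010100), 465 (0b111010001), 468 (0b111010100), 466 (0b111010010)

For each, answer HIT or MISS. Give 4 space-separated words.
Answer: MISS HIT HIT HIT

Derivation:
vaddr=468: (3,5) not in TLB -> MISS, insert
vaddr=465: (3,5) in TLB -> HIT
vaddr=468: (3,5) in TLB -> HIT
vaddr=466: (3,5) in TLB -> HIT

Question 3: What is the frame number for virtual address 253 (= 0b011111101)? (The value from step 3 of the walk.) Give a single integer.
vaddr = 253: l1_idx=1, l2_idx=7
L1[1] = 1; L2[1][7] = 20

Answer: 20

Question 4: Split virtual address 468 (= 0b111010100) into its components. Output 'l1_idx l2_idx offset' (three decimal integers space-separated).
Answer: 3 5 4

Derivation:
vaddr = 468 = 0b111010100
  top 2 bits -> l1_idx = 3
  next 3 bits -> l2_idx = 5
  bottom 4 bits -> offset = 4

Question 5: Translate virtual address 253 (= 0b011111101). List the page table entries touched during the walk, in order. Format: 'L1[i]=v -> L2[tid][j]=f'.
vaddr = 253 = 0b011111101
Split: l1_idx=1, l2_idx=7, offset=13

Answer: L1[1]=1 -> L2[1][7]=20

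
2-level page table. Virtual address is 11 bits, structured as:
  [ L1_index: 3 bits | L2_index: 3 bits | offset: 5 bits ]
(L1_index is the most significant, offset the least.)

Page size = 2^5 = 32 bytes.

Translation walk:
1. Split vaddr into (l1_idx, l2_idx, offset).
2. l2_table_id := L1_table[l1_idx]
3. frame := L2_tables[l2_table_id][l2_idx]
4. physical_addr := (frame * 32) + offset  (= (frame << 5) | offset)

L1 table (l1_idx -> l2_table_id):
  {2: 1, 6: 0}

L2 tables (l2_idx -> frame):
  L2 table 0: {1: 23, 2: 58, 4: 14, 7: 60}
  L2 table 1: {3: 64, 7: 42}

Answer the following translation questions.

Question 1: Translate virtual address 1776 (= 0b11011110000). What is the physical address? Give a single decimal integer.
vaddr = 1776 = 0b11011110000
Split: l1_idx=6, l2_idx=7, offset=16
L1[6] = 0
L2[0][7] = 60
paddr = 60 * 32 + 16 = 1936

Answer: 1936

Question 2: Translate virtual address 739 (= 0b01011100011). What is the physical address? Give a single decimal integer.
vaddr = 739 = 0b01011100011
Split: l1_idx=2, l2_idx=7, offset=3
L1[2] = 1
L2[1][7] = 42
paddr = 42 * 32 + 3 = 1347

Answer: 1347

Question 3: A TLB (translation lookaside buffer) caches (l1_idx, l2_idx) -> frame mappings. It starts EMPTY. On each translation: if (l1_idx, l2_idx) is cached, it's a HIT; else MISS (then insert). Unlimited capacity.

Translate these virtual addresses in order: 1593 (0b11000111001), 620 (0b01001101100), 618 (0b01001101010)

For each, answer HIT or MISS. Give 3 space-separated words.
Answer: MISS MISS HIT

Derivation:
vaddr=1593: (6,1) not in TLB -> MISS, insert
vaddr=620: (2,3) not in TLB -> MISS, insert
vaddr=618: (2,3) in TLB -> HIT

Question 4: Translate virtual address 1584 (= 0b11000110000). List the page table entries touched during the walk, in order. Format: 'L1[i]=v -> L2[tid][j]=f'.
vaddr = 1584 = 0b11000110000
Split: l1_idx=6, l2_idx=1, offset=16

Answer: L1[6]=0 -> L2[0][1]=23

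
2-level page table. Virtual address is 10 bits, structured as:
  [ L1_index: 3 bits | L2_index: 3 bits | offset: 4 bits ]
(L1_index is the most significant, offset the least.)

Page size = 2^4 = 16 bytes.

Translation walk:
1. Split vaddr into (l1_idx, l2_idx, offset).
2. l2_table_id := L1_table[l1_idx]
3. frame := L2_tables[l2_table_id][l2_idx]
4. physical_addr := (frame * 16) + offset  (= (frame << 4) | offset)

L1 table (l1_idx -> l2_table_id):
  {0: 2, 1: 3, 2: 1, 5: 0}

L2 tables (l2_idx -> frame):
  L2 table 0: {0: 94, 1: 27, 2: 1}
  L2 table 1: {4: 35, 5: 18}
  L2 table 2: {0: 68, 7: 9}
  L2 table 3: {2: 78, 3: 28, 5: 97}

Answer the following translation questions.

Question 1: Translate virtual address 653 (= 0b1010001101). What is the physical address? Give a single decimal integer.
vaddr = 653 = 0b1010001101
Split: l1_idx=5, l2_idx=0, offset=13
L1[5] = 0
L2[0][0] = 94
paddr = 94 * 16 + 13 = 1517

Answer: 1517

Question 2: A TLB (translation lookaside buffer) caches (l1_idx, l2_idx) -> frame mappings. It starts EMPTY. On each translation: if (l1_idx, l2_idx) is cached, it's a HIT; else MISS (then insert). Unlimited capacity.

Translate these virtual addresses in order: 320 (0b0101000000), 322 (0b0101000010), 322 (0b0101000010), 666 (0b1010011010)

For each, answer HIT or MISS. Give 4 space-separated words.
vaddr=320: (2,4) not in TLB -> MISS, insert
vaddr=322: (2,4) in TLB -> HIT
vaddr=322: (2,4) in TLB -> HIT
vaddr=666: (5,1) not in TLB -> MISS, insert

Answer: MISS HIT HIT MISS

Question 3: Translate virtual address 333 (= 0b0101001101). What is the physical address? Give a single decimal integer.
Answer: 573

Derivation:
vaddr = 333 = 0b0101001101
Split: l1_idx=2, l2_idx=4, offset=13
L1[2] = 1
L2[1][4] = 35
paddr = 35 * 16 + 13 = 573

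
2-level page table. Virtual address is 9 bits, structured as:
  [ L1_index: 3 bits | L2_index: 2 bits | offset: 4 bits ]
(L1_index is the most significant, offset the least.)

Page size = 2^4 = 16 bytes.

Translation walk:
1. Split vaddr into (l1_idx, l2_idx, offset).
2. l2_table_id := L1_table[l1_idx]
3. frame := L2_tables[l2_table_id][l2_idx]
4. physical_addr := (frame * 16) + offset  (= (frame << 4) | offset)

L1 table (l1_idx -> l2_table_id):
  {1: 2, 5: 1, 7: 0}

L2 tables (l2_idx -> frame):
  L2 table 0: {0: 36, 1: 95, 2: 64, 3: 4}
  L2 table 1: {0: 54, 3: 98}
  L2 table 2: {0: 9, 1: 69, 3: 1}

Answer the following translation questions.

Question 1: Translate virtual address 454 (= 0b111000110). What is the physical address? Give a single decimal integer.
vaddr = 454 = 0b111000110
Split: l1_idx=7, l2_idx=0, offset=6
L1[7] = 0
L2[0][0] = 36
paddr = 36 * 16 + 6 = 582

Answer: 582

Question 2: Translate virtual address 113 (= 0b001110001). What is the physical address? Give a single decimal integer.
Answer: 17

Derivation:
vaddr = 113 = 0b001110001
Split: l1_idx=1, l2_idx=3, offset=1
L1[1] = 2
L2[2][3] = 1
paddr = 1 * 16 + 1 = 17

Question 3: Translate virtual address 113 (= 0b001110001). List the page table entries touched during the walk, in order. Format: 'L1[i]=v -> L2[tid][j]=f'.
Answer: L1[1]=2 -> L2[2][3]=1

Derivation:
vaddr = 113 = 0b001110001
Split: l1_idx=1, l2_idx=3, offset=1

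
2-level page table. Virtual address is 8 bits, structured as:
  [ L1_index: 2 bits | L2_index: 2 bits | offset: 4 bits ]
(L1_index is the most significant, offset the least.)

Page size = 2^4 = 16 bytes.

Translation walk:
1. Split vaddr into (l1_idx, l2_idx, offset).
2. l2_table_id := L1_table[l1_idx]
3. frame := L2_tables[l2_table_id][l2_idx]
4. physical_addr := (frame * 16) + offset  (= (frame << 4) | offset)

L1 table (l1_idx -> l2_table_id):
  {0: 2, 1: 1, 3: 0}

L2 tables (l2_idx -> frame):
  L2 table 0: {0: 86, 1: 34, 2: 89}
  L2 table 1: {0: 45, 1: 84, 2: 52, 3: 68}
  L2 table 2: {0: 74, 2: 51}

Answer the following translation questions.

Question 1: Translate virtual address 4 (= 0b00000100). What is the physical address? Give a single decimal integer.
Answer: 1188

Derivation:
vaddr = 4 = 0b00000100
Split: l1_idx=0, l2_idx=0, offset=4
L1[0] = 2
L2[2][0] = 74
paddr = 74 * 16 + 4 = 1188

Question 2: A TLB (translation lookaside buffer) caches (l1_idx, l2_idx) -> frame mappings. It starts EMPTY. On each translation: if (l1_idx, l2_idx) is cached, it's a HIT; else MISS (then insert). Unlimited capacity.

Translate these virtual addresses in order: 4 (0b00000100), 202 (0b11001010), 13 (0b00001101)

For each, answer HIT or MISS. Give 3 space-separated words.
Answer: MISS MISS HIT

Derivation:
vaddr=4: (0,0) not in TLB -> MISS, insert
vaddr=202: (3,0) not in TLB -> MISS, insert
vaddr=13: (0,0) in TLB -> HIT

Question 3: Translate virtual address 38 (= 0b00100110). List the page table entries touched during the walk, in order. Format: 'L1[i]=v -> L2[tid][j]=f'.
Answer: L1[0]=2 -> L2[2][2]=51

Derivation:
vaddr = 38 = 0b00100110
Split: l1_idx=0, l2_idx=2, offset=6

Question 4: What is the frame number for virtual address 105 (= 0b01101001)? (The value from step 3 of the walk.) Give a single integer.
vaddr = 105: l1_idx=1, l2_idx=2
L1[1] = 1; L2[1][2] = 52

Answer: 52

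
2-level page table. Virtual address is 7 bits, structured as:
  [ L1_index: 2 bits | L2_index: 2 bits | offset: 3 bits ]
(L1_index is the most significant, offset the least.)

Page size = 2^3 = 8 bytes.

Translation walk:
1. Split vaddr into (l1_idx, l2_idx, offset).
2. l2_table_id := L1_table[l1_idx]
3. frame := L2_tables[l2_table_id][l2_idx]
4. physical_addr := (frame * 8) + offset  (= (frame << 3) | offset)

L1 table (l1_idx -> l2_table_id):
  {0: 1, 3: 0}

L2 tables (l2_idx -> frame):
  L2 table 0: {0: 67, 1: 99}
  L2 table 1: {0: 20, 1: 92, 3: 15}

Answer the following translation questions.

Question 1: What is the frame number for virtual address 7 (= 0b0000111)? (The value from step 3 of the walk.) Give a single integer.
Answer: 20

Derivation:
vaddr = 7: l1_idx=0, l2_idx=0
L1[0] = 1; L2[1][0] = 20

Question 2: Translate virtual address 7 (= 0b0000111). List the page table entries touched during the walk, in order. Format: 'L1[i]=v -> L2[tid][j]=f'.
vaddr = 7 = 0b0000111
Split: l1_idx=0, l2_idx=0, offset=7

Answer: L1[0]=1 -> L2[1][0]=20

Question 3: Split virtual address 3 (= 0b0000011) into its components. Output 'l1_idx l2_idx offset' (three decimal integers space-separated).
Answer: 0 0 3

Derivation:
vaddr = 3 = 0b0000011
  top 2 bits -> l1_idx = 0
  next 2 bits -> l2_idx = 0
  bottom 3 bits -> offset = 3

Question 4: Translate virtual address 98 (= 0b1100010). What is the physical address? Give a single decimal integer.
vaddr = 98 = 0b1100010
Split: l1_idx=3, l2_idx=0, offset=2
L1[3] = 0
L2[0][0] = 67
paddr = 67 * 8 + 2 = 538

Answer: 538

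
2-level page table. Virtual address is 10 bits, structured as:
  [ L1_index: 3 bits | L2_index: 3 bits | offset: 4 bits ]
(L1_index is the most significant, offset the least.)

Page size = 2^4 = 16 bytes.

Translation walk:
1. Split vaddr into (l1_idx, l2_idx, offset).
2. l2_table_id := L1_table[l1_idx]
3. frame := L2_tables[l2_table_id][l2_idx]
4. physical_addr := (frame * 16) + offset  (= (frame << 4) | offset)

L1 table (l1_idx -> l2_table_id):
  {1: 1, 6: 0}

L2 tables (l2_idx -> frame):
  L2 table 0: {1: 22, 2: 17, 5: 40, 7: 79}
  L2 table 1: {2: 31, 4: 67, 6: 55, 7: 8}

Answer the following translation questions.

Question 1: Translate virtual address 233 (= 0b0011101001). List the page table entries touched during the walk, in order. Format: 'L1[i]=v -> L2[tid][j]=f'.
Answer: L1[1]=1 -> L2[1][6]=55

Derivation:
vaddr = 233 = 0b0011101001
Split: l1_idx=1, l2_idx=6, offset=9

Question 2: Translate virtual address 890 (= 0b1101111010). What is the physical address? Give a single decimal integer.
Answer: 1274

Derivation:
vaddr = 890 = 0b1101111010
Split: l1_idx=6, l2_idx=7, offset=10
L1[6] = 0
L2[0][7] = 79
paddr = 79 * 16 + 10 = 1274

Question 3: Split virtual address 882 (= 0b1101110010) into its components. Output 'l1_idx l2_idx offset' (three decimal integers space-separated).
vaddr = 882 = 0b1101110010
  top 3 bits -> l1_idx = 6
  next 3 bits -> l2_idx = 7
  bottom 4 bits -> offset = 2

Answer: 6 7 2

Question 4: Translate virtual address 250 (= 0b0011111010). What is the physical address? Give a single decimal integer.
vaddr = 250 = 0b0011111010
Split: l1_idx=1, l2_idx=7, offset=10
L1[1] = 1
L2[1][7] = 8
paddr = 8 * 16 + 10 = 138

Answer: 138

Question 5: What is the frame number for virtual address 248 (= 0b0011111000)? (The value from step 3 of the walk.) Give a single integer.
vaddr = 248: l1_idx=1, l2_idx=7
L1[1] = 1; L2[1][7] = 8

Answer: 8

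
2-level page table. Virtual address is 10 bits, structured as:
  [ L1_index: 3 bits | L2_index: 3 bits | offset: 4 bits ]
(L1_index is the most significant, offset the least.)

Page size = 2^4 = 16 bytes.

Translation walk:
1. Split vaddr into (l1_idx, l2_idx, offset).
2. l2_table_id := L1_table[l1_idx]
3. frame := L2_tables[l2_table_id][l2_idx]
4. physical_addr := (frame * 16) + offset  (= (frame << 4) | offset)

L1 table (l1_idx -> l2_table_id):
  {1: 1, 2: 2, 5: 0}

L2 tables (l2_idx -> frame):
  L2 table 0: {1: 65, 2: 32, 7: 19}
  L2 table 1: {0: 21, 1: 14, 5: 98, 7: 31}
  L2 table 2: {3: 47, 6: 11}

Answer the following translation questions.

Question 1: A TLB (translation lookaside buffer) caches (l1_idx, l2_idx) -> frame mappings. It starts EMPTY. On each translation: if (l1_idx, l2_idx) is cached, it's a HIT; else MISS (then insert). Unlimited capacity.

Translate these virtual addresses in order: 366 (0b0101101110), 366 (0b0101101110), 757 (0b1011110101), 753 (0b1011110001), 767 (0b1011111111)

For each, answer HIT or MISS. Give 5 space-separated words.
Answer: MISS HIT MISS HIT HIT

Derivation:
vaddr=366: (2,6) not in TLB -> MISS, insert
vaddr=366: (2,6) in TLB -> HIT
vaddr=757: (5,7) not in TLB -> MISS, insert
vaddr=753: (5,7) in TLB -> HIT
vaddr=767: (5,7) in TLB -> HIT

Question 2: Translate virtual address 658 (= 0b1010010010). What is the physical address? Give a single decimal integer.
Answer: 1042

Derivation:
vaddr = 658 = 0b1010010010
Split: l1_idx=5, l2_idx=1, offset=2
L1[5] = 0
L2[0][1] = 65
paddr = 65 * 16 + 2 = 1042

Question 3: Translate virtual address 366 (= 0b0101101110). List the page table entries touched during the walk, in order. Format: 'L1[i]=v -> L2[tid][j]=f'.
Answer: L1[2]=2 -> L2[2][6]=11

Derivation:
vaddr = 366 = 0b0101101110
Split: l1_idx=2, l2_idx=6, offset=14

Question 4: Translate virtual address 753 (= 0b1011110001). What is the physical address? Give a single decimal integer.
Answer: 305

Derivation:
vaddr = 753 = 0b1011110001
Split: l1_idx=5, l2_idx=7, offset=1
L1[5] = 0
L2[0][7] = 19
paddr = 19 * 16 + 1 = 305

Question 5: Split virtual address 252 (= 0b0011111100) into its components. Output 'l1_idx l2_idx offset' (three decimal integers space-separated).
Answer: 1 7 12

Derivation:
vaddr = 252 = 0b0011111100
  top 3 bits -> l1_idx = 1
  next 3 bits -> l2_idx = 7
  bottom 4 bits -> offset = 12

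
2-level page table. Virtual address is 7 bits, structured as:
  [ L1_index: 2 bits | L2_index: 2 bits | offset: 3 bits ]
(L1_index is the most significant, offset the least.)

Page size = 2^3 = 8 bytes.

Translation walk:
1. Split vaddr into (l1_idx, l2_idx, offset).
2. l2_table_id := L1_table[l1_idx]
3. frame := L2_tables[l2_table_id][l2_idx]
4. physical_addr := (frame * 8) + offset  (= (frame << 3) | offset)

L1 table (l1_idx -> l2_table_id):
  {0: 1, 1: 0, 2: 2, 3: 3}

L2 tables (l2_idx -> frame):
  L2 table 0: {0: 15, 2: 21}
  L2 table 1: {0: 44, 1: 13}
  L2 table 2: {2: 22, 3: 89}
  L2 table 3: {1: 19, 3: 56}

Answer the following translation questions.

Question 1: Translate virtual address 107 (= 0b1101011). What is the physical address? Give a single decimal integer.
vaddr = 107 = 0b1101011
Split: l1_idx=3, l2_idx=1, offset=3
L1[3] = 3
L2[3][1] = 19
paddr = 19 * 8 + 3 = 155

Answer: 155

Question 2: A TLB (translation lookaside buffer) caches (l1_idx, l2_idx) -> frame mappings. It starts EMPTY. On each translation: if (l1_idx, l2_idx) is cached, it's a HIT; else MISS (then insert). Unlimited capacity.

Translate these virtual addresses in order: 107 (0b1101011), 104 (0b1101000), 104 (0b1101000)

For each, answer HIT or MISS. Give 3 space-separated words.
Answer: MISS HIT HIT

Derivation:
vaddr=107: (3,1) not in TLB -> MISS, insert
vaddr=104: (3,1) in TLB -> HIT
vaddr=104: (3,1) in TLB -> HIT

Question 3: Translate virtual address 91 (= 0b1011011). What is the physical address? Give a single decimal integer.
vaddr = 91 = 0b1011011
Split: l1_idx=2, l2_idx=3, offset=3
L1[2] = 2
L2[2][3] = 89
paddr = 89 * 8 + 3 = 715

Answer: 715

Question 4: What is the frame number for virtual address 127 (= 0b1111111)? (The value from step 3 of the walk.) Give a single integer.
vaddr = 127: l1_idx=3, l2_idx=3
L1[3] = 3; L2[3][3] = 56

Answer: 56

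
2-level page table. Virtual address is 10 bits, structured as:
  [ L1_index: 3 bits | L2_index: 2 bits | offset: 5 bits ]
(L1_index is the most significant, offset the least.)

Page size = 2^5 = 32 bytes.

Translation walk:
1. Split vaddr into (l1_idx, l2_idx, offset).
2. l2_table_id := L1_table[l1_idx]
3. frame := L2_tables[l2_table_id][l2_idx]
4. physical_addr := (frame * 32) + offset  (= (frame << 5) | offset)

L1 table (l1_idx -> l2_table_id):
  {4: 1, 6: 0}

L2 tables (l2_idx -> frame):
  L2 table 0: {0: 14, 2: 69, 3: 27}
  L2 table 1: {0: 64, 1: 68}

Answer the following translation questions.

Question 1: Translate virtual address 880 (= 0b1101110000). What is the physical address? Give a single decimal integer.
Answer: 880

Derivation:
vaddr = 880 = 0b1101110000
Split: l1_idx=6, l2_idx=3, offset=16
L1[6] = 0
L2[0][3] = 27
paddr = 27 * 32 + 16 = 880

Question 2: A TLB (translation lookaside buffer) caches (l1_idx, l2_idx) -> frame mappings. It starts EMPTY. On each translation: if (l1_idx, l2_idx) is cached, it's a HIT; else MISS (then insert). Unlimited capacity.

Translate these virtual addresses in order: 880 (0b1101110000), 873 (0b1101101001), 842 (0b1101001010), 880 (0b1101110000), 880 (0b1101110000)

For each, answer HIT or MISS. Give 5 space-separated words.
Answer: MISS HIT MISS HIT HIT

Derivation:
vaddr=880: (6,3) not in TLB -> MISS, insert
vaddr=873: (6,3) in TLB -> HIT
vaddr=842: (6,2) not in TLB -> MISS, insert
vaddr=880: (6,3) in TLB -> HIT
vaddr=880: (6,3) in TLB -> HIT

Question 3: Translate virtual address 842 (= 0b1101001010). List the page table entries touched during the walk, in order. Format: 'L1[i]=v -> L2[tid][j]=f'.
Answer: L1[6]=0 -> L2[0][2]=69

Derivation:
vaddr = 842 = 0b1101001010
Split: l1_idx=6, l2_idx=2, offset=10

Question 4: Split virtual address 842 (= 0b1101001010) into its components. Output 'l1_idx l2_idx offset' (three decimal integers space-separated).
Answer: 6 2 10

Derivation:
vaddr = 842 = 0b1101001010
  top 3 bits -> l1_idx = 6
  next 2 bits -> l2_idx = 2
  bottom 5 bits -> offset = 10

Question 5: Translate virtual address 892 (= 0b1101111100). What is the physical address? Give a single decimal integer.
vaddr = 892 = 0b1101111100
Split: l1_idx=6, l2_idx=3, offset=28
L1[6] = 0
L2[0][3] = 27
paddr = 27 * 32 + 28 = 892

Answer: 892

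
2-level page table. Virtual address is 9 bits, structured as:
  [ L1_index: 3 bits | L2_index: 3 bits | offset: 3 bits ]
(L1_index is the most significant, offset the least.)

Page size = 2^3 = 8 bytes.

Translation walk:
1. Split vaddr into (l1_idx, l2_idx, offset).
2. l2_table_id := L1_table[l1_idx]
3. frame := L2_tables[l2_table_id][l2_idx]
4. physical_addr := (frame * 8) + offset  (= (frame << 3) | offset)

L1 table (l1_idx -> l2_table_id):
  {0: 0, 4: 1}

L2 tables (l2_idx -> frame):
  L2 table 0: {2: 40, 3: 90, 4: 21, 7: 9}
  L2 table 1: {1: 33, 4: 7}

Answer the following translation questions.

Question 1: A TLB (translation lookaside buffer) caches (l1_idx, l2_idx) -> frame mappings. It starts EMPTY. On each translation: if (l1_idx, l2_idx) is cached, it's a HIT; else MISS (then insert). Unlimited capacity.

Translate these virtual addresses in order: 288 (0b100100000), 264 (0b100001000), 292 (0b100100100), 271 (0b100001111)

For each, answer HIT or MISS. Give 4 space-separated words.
Answer: MISS MISS HIT HIT

Derivation:
vaddr=288: (4,4) not in TLB -> MISS, insert
vaddr=264: (4,1) not in TLB -> MISS, insert
vaddr=292: (4,4) in TLB -> HIT
vaddr=271: (4,1) in TLB -> HIT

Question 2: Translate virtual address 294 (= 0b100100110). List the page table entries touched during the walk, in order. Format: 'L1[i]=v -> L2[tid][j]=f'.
Answer: L1[4]=1 -> L2[1][4]=7

Derivation:
vaddr = 294 = 0b100100110
Split: l1_idx=4, l2_idx=4, offset=6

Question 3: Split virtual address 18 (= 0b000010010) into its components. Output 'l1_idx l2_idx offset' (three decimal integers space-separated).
Answer: 0 2 2

Derivation:
vaddr = 18 = 0b000010010
  top 3 bits -> l1_idx = 0
  next 3 bits -> l2_idx = 2
  bottom 3 bits -> offset = 2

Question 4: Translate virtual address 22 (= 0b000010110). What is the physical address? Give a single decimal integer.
Answer: 326

Derivation:
vaddr = 22 = 0b000010110
Split: l1_idx=0, l2_idx=2, offset=6
L1[0] = 0
L2[0][2] = 40
paddr = 40 * 8 + 6 = 326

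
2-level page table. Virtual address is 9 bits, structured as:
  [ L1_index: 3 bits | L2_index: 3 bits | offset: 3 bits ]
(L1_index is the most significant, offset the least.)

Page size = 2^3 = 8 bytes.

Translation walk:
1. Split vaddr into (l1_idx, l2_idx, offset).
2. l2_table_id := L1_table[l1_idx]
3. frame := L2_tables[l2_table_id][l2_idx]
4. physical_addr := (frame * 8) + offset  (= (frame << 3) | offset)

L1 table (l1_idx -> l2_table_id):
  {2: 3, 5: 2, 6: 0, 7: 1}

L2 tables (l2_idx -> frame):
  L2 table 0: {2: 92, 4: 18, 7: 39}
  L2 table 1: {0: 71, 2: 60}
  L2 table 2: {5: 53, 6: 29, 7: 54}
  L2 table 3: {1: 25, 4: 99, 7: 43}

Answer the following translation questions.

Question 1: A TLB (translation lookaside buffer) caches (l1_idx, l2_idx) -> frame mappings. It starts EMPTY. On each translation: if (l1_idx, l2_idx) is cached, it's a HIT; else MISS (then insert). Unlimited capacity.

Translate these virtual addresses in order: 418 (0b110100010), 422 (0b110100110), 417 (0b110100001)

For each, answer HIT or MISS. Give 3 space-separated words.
Answer: MISS HIT HIT

Derivation:
vaddr=418: (6,4) not in TLB -> MISS, insert
vaddr=422: (6,4) in TLB -> HIT
vaddr=417: (6,4) in TLB -> HIT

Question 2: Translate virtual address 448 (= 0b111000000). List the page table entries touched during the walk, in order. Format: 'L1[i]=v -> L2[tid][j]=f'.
Answer: L1[7]=1 -> L2[1][0]=71

Derivation:
vaddr = 448 = 0b111000000
Split: l1_idx=7, l2_idx=0, offset=0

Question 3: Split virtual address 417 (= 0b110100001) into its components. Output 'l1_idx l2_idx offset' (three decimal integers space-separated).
Answer: 6 4 1

Derivation:
vaddr = 417 = 0b110100001
  top 3 bits -> l1_idx = 6
  next 3 bits -> l2_idx = 4
  bottom 3 bits -> offset = 1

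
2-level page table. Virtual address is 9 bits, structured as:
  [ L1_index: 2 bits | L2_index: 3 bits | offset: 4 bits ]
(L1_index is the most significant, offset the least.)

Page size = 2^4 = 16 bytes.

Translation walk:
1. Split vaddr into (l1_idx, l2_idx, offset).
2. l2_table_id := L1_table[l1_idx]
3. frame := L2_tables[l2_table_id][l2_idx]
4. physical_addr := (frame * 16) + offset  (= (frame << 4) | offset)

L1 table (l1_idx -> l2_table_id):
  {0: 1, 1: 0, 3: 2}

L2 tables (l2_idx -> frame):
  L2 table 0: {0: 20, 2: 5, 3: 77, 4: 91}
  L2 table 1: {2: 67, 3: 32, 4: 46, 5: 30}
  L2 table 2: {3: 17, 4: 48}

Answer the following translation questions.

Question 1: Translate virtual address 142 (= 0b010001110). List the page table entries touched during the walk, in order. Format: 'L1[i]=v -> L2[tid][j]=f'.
vaddr = 142 = 0b010001110
Split: l1_idx=1, l2_idx=0, offset=14

Answer: L1[1]=0 -> L2[0][0]=20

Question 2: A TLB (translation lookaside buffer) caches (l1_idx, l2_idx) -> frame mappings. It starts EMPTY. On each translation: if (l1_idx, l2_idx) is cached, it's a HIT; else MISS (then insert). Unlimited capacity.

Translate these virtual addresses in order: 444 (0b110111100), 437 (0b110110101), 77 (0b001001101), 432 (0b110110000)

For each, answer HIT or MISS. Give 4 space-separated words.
vaddr=444: (3,3) not in TLB -> MISS, insert
vaddr=437: (3,3) in TLB -> HIT
vaddr=77: (0,4) not in TLB -> MISS, insert
vaddr=432: (3,3) in TLB -> HIT

Answer: MISS HIT MISS HIT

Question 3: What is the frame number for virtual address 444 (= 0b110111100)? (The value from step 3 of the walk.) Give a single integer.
Answer: 17

Derivation:
vaddr = 444: l1_idx=3, l2_idx=3
L1[3] = 2; L2[2][3] = 17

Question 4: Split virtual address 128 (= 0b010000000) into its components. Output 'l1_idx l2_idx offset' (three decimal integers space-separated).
Answer: 1 0 0

Derivation:
vaddr = 128 = 0b010000000
  top 2 bits -> l1_idx = 1
  next 3 bits -> l2_idx = 0
  bottom 4 bits -> offset = 0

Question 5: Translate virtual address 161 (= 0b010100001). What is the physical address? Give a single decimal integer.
Answer: 81

Derivation:
vaddr = 161 = 0b010100001
Split: l1_idx=1, l2_idx=2, offset=1
L1[1] = 0
L2[0][2] = 5
paddr = 5 * 16 + 1 = 81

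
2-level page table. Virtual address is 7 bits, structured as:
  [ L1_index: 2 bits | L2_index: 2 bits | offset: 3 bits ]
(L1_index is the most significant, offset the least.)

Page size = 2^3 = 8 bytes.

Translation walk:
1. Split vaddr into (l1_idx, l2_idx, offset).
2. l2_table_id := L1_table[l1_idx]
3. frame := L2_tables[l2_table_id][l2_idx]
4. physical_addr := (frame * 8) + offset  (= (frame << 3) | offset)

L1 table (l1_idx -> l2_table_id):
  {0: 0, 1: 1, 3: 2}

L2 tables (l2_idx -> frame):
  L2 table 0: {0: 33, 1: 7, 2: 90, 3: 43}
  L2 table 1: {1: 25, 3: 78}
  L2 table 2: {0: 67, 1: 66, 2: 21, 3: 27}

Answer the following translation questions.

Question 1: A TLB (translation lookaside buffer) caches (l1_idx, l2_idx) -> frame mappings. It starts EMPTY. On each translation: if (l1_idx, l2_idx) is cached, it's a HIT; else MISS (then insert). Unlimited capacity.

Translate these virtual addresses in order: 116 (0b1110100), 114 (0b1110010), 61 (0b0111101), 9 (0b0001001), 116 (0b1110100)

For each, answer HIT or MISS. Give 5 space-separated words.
vaddr=116: (3,2) not in TLB -> MISS, insert
vaddr=114: (3,2) in TLB -> HIT
vaddr=61: (1,3) not in TLB -> MISS, insert
vaddr=9: (0,1) not in TLB -> MISS, insert
vaddr=116: (3,2) in TLB -> HIT

Answer: MISS HIT MISS MISS HIT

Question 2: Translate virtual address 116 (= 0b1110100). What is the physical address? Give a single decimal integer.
Answer: 172

Derivation:
vaddr = 116 = 0b1110100
Split: l1_idx=3, l2_idx=2, offset=4
L1[3] = 2
L2[2][2] = 21
paddr = 21 * 8 + 4 = 172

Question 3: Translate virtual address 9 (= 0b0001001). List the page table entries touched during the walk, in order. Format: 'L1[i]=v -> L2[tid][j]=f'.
Answer: L1[0]=0 -> L2[0][1]=7

Derivation:
vaddr = 9 = 0b0001001
Split: l1_idx=0, l2_idx=1, offset=1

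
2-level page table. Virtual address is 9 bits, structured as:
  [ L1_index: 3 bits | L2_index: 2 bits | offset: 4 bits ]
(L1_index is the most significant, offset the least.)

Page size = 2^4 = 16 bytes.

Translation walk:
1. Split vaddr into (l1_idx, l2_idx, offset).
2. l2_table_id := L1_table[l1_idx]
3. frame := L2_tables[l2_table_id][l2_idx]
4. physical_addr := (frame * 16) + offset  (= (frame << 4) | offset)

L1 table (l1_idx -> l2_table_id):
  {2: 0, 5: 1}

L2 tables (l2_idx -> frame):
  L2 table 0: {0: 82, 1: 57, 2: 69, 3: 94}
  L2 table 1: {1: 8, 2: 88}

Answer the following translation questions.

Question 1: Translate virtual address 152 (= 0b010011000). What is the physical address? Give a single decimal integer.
Answer: 920

Derivation:
vaddr = 152 = 0b010011000
Split: l1_idx=2, l2_idx=1, offset=8
L1[2] = 0
L2[0][1] = 57
paddr = 57 * 16 + 8 = 920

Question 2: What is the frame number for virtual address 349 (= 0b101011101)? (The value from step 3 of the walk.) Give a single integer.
vaddr = 349: l1_idx=5, l2_idx=1
L1[5] = 1; L2[1][1] = 8

Answer: 8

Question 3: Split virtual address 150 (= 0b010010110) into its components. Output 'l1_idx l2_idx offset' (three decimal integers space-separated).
vaddr = 150 = 0b010010110
  top 3 bits -> l1_idx = 2
  next 2 bits -> l2_idx = 1
  bottom 4 bits -> offset = 6

Answer: 2 1 6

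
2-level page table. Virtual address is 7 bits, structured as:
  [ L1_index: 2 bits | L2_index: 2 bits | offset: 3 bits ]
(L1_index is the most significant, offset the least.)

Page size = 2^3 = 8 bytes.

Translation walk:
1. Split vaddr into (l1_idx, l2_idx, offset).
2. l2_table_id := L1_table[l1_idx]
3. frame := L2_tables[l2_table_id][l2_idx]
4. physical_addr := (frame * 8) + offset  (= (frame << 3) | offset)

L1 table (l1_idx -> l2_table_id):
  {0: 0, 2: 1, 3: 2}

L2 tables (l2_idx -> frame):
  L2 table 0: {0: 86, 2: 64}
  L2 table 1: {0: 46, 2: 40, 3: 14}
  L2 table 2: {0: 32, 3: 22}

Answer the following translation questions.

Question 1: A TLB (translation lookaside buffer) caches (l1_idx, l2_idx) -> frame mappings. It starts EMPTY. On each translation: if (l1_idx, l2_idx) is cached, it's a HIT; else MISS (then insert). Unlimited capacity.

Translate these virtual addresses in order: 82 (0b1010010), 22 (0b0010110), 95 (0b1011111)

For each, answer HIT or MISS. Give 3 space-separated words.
Answer: MISS MISS MISS

Derivation:
vaddr=82: (2,2) not in TLB -> MISS, insert
vaddr=22: (0,2) not in TLB -> MISS, insert
vaddr=95: (2,3) not in TLB -> MISS, insert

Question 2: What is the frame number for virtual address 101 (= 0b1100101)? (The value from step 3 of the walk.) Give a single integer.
Answer: 32

Derivation:
vaddr = 101: l1_idx=3, l2_idx=0
L1[3] = 2; L2[2][0] = 32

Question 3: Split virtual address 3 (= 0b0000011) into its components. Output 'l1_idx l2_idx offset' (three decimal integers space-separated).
Answer: 0 0 3

Derivation:
vaddr = 3 = 0b0000011
  top 2 bits -> l1_idx = 0
  next 2 bits -> l2_idx = 0
  bottom 3 bits -> offset = 3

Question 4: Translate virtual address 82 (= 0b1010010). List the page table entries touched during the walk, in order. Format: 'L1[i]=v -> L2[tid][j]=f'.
vaddr = 82 = 0b1010010
Split: l1_idx=2, l2_idx=2, offset=2

Answer: L1[2]=1 -> L2[1][2]=40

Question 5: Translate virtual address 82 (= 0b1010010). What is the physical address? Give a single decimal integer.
vaddr = 82 = 0b1010010
Split: l1_idx=2, l2_idx=2, offset=2
L1[2] = 1
L2[1][2] = 40
paddr = 40 * 8 + 2 = 322

Answer: 322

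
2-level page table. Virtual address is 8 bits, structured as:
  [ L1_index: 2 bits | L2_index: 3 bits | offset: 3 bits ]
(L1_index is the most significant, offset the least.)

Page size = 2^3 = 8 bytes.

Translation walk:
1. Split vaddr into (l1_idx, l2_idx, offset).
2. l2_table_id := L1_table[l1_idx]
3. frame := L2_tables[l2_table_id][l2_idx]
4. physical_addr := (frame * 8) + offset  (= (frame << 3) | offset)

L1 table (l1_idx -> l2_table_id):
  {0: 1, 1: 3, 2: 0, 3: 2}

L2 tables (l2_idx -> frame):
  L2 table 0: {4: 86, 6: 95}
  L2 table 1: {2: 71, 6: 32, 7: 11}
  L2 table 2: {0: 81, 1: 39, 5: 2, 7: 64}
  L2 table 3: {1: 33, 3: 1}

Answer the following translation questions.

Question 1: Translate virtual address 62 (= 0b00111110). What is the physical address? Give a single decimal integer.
vaddr = 62 = 0b00111110
Split: l1_idx=0, l2_idx=7, offset=6
L1[0] = 1
L2[1][7] = 11
paddr = 11 * 8 + 6 = 94

Answer: 94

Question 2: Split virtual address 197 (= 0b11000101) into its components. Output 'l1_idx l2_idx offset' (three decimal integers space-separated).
Answer: 3 0 5

Derivation:
vaddr = 197 = 0b11000101
  top 2 bits -> l1_idx = 3
  next 3 bits -> l2_idx = 0
  bottom 3 bits -> offset = 5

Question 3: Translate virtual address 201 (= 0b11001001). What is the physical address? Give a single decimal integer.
vaddr = 201 = 0b11001001
Split: l1_idx=3, l2_idx=1, offset=1
L1[3] = 2
L2[2][1] = 39
paddr = 39 * 8 + 1 = 313

Answer: 313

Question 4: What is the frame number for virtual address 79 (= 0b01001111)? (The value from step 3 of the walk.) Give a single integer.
vaddr = 79: l1_idx=1, l2_idx=1
L1[1] = 3; L2[3][1] = 33

Answer: 33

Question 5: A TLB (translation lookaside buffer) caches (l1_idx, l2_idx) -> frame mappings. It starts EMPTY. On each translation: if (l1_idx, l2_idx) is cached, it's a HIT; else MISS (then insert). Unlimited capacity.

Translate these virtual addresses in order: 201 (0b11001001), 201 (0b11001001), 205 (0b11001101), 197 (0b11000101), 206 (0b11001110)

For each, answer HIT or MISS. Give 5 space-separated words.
vaddr=201: (3,1) not in TLB -> MISS, insert
vaddr=201: (3,1) in TLB -> HIT
vaddr=205: (3,1) in TLB -> HIT
vaddr=197: (3,0) not in TLB -> MISS, insert
vaddr=206: (3,1) in TLB -> HIT

Answer: MISS HIT HIT MISS HIT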